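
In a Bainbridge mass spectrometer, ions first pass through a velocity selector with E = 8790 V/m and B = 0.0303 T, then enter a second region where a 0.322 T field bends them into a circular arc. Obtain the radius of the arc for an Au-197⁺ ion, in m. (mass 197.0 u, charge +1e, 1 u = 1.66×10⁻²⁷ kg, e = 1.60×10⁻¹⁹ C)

The selector passes v = E/B = 8790/0.0303 = 2.90×10^5 m/s.
In the deflection region, r = mv/(qB₂) = (3.27×10^-25)(2.90×10^5) / [(1×1.60×10^-19)(0.322)] = 1.84 m.

r ≈ 1.84 m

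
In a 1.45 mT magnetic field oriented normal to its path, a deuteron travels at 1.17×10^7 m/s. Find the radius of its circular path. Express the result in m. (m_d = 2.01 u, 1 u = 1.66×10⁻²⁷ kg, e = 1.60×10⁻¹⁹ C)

The magnetic force provides the centripetal force: qvB = mv²/r, so r = mv/(qB).
r = (3.34×10^-27 kg)(1.17×10^7 m/s) / [(1×1.60×10^-19 C)(1.45×10^-3 T)] = 168 m.

r ≈ 168 m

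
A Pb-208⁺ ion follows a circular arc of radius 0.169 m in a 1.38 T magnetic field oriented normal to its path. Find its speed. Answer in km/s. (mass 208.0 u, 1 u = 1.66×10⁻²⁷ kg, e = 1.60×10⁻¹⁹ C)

v ≈ 108 km/s

From qvB = mv²/r, v = qBr/m.
v = (1×1.60×10^-19)(1.38)(0.169) / (3.45×10^-25) = 1.08×10^5 m/s.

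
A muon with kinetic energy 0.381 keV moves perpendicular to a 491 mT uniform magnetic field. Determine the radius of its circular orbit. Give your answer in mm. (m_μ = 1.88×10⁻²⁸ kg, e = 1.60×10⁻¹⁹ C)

Convert the energy: K = 0.381 keV = 6.10×10^-17 J.
v = √(2K/m) = √(2·6.10×10^-17/1.88×10^-28) = 8.05×10^5 m/s.
r = mv/(qB) = (1.88×10^-28)(8.05×10^5) / [(1×1.60×10^-19)(0.491)] = 1.93×10^-3 m.

r ≈ 1.93 mm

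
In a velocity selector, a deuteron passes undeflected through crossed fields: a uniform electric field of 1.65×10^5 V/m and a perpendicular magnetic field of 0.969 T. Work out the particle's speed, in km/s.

v ≈ 170 km/s

For zero net force, qE = qvB, so v = E/B.
v = (1.65×10^5) / (0.969) = 1.70×10^5 m/s.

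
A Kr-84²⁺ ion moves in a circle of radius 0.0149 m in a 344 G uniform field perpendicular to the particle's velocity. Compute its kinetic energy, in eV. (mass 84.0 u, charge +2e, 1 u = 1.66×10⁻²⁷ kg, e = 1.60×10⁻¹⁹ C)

K ≈ 0.603 eV

v = qBr/m = (2×1.60×10^-19)(0.0344)(0.0149) / (1.39×10^-25) = 1180 m/s.
K = ½mv² = 0.5·(1.39×10^-25)·(1180)² = 9.65×10^-20 J = 0.603 eV.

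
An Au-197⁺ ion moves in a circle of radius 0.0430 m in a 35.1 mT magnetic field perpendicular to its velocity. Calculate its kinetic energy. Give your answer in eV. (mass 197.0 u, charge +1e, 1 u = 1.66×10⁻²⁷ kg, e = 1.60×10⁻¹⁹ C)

v = qBr/m = (1×1.60×10^-19)(0.0351)(0.0430) / (3.27×10^-25) = 738 m/s.
K = ½mv² = 0.5·(3.27×10^-25)·(738)² = 8.92×10^-20 J = 0.557 eV.

K ≈ 0.557 eV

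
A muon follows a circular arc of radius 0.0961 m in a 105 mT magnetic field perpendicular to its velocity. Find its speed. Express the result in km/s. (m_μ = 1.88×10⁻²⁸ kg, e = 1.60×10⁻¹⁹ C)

v ≈ 8590 km/s

From qvB = mv²/r, v = qBr/m.
v = (1×1.60×10^-19)(0.105)(0.0961) / (1.88×10^-28) = 8.59×10^6 m/s.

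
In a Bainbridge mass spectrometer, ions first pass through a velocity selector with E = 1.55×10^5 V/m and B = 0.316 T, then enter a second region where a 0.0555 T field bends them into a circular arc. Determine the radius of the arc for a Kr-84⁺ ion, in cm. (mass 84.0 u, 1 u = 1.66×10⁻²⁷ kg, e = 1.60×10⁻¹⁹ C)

r ≈ 770 cm

The selector passes v = E/B = 1.55×10^5/0.316 = 4.91×10^5 m/s.
In the deflection region, r = mv/(qB₂) = (1.39×10^-25)(4.91×10^5) / [(1×1.60×10^-19)(0.0555)] = 7.70 m.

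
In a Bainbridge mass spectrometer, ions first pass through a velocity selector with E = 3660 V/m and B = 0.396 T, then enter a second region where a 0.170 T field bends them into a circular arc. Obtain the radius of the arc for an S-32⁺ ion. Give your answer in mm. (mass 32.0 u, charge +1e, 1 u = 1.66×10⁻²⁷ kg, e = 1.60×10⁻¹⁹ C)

r ≈ 18.0 mm

The selector passes v = E/B = 3660/0.396 = 9240 m/s.
In the deflection region, r = mv/(qB₂) = (5.31×10^-26)(9240) / [(1×1.60×10^-19)(0.170)] = 0.0180 m.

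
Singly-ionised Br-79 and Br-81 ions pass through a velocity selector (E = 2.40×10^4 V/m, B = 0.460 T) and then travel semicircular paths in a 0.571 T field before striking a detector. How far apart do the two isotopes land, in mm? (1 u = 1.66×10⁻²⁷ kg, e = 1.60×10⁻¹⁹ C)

Δd ≈ 3.79 mm

Both emerge at v = E/B₁ = 5.22×10^4 m/s.
r = mv/(qB₂), so r₁ = 0.07489 m and r₂ = 0.07679 m, giving Δr = 1.90×10^-3 m.
After a semicircle each ion lands a diameter 2r from the entry slit, so the separation is 2Δr = 3.79×10^-3 m.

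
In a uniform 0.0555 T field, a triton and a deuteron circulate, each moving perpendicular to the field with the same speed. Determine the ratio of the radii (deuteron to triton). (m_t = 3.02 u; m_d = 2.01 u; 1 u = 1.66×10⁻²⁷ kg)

r = mv/(qB) ⇒ at equal v, r ∝ m/q.
r_{deuteron}/r_{triton} = 0.666.

ratio ≈ 0.666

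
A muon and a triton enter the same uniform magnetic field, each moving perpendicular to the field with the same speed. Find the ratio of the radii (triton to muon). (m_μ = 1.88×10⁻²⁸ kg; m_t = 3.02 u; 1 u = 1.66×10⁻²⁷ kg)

ratio ≈ 26.7

r = mv/(qB) ⇒ at equal v, r ∝ m/q.
r_{triton}/r_{muon} = 26.7.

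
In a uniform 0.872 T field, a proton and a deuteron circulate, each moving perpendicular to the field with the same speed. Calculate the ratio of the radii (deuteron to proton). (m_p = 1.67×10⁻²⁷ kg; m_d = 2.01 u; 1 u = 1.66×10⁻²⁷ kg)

r = mv/(qB) ⇒ at equal v, r ∝ m/q.
r_{deuteron}/r_{proton} = 2.00.

ratio ≈ 2.00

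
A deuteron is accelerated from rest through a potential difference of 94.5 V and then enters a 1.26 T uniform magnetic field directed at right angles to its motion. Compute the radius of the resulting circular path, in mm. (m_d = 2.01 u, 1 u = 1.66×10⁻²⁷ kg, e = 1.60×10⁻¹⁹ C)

r ≈ 1.58 mm

The kinetic energy gained is K = qV = (1×1.60×10^-19)(94.5) = 1.51×10^-17 J.
v = √(2K/m) = 9.52×10^4 m/s.
r = mv/(qB) = (3.34×10^-27)(9.52×10^4) / [(1×1.60×10^-19)(1.26)] = 1.58×10^-3 m.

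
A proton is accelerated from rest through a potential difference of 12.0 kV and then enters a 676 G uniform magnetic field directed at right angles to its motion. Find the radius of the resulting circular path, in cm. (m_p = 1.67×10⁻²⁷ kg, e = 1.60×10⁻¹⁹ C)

The kinetic energy gained is K = qV = (1×1.60×10^-19)(1.20×10^4) = 1.92×10^-15 J.
v = √(2K/m) = 1.52×10^6 m/s.
r = mv/(qB) = (1.67×10^-27)(1.52×10^6) / [(1×1.60×10^-19)(0.0676)] = 0.234 m.

r ≈ 23.4 cm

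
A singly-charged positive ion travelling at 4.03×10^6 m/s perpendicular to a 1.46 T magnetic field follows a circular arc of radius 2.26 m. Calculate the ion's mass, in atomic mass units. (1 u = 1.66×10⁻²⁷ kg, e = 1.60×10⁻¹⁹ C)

qvB = mv²/r ⇒ m = qBr/v.
m = (1×1.60×10^-19)(1.46)(2.26) / (4.03×10^6) = 1.31×10^-25 kg = 78.9 u.

m ≈ 78.9 u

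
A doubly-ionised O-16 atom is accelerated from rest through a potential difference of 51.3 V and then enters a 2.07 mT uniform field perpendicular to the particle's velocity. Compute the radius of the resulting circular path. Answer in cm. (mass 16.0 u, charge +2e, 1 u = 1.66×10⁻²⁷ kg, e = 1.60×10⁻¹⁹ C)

r ≈ 141 cm

The kinetic energy gained is K = qV = (2×1.60×10^-19)(51.3) = 1.64×10^-17 J.
v = √(2K/m) = 3.52×10^4 m/s.
r = mv/(qB) = (2.66×10^-26)(3.52×10^4) / [(2×1.60×10^-19)(2.07×10^-3)] = 1.41 m.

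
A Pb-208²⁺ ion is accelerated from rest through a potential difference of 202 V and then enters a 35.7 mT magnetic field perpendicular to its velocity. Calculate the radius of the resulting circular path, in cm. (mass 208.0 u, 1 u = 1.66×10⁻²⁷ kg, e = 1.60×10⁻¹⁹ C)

r ≈ 58.5 cm

The kinetic energy gained is K = qV = (2×1.60×10^-19)(202) = 6.46×10^-17 J.
v = √(2K/m) = 1.93×10^4 m/s.
r = mv/(qB) = (3.45×10^-25)(1.93×10^4) / [(2×1.60×10^-19)(0.0357)] = 0.585 m.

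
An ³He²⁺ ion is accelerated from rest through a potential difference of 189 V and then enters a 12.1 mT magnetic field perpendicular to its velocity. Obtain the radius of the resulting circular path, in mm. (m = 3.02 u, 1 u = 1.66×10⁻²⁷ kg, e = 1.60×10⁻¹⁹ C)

The kinetic energy gained is K = qV = (2×1.60×10^-19)(189) = 6.05×10^-17 J.
v = √(2K/m) = 1.55×10^5 m/s.
r = mv/(qB) = (5.01×10^-27)(1.55×10^5) / [(2×1.60×10^-19)(0.0121)] = 0.201 m.

r ≈ 201 mm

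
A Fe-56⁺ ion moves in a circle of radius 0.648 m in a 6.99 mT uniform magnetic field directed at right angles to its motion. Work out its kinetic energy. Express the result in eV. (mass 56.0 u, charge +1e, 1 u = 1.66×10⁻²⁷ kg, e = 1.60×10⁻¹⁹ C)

K ≈ 17.7 eV

v = qBr/m = (1×1.60×10^-19)(6.99×10^-3)(0.648) / (9.30×10^-26) = 7800 m/s.
K = ½mv² = 0.5·(9.30×10^-26)·(7800)² = 2.82×10^-18 J = 17.7 eV.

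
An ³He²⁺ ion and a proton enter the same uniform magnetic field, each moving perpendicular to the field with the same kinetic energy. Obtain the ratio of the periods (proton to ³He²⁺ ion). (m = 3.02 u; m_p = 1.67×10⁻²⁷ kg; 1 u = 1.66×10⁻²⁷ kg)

T = 2πm/(qB) is independent of speed, so T₂/T₁ = (m₂/q₂)/(m₁/q₁).
T_{proton}/T_{³He²⁺ ion} = (1.67×10^-27/1e) / (5.01×10^-27/2e) = 0.666.

ratio ≈ 0.666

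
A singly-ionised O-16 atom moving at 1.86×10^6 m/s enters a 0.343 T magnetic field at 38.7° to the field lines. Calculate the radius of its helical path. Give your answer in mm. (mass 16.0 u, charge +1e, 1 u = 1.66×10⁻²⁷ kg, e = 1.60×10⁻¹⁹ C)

r ≈ 563 mm

Only the perpendicular component v⊥ = v sin38.7° = 1.16×10^6 m/s is bent by the field.
r = m v⊥ /(qB) = (2.66×10^-26)(1.16×10^6) / [(1×1.60×10^-19)(0.343)] = 0.563 m.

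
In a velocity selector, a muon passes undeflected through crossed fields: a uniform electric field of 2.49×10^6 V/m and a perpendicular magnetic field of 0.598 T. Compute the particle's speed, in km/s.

For zero net force, qE = qvB, so v = E/B.
v = (2.49×10^6) / (0.598) = 4.16×10^6 m/s.

v ≈ 4160 km/s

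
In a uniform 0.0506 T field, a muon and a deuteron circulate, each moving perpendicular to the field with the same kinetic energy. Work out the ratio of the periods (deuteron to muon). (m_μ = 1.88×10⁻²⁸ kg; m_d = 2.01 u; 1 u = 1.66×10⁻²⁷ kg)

ratio ≈ 17.7

T = 2πm/(qB) is independent of speed, so T₂/T₁ = (m₂/q₂)/(m₁/q₁).
T_{deuteron}/T_{muon} = (3.34×10^-27/1e) / (1.88×10^-28/1e) = 17.7.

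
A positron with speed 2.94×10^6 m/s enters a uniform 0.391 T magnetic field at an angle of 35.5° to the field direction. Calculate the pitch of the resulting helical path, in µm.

pitch ≈ 219 µm

The velocity component along B is v∥ = v cos35.5° = 2.39×10^6 m/s.
The cyclotron period T = 2πm/(qB) = 9.15×10^-11 s is set by m, q, B alone.
Pitch = v∥·T = (2.39×10^6)(9.15×10^-11) = 2.19×10^-4 m.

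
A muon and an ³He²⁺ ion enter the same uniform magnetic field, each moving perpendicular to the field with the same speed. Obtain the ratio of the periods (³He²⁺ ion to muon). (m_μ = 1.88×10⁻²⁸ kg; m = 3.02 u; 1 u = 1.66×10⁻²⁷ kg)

ratio ≈ 13.3

T = 2πm/(qB) is independent of speed, so T₂/T₁ = (m₂/q₂)/(m₁/q₁).
T_{³He²⁺ ion}/T_{muon} = (5.01×10^-27/2e) / (1.88×10^-28/1e) = 13.3.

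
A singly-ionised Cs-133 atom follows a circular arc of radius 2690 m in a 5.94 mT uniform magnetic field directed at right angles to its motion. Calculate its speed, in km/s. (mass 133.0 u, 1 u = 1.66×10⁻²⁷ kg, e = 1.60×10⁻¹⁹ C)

v ≈ 11600 km/s

From qvB = mv²/r, v = qBr/m.
v = (1×1.60×10^-19)(5.94×10^-3)(2690) / (2.21×10^-25) = 1.16×10^7 m/s.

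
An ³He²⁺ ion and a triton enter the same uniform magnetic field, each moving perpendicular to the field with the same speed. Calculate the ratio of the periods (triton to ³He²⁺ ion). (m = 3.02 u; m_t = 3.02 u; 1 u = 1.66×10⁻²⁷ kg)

T = 2πm/(qB) is independent of speed, so T₂/T₁ = (m₂/q₂)/(m₁/q₁).
T_{triton}/T_{³He²⁺ ion} = (5.01×10^-27/1e) / (5.01×10^-27/2e) = 2.00.

ratio ≈ 2.00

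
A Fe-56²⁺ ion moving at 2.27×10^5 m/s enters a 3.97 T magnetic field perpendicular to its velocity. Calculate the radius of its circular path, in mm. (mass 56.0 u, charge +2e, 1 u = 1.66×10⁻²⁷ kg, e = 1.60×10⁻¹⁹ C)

The magnetic force provides the centripetal force: qvB = mv²/r, so r = mv/(qB).
r = (9.30×10^-26 kg)(2.27×10^5 m/s) / [(2×1.60×10^-19 C)(3.97 T)] = 0.0166 m.

r ≈ 16.6 mm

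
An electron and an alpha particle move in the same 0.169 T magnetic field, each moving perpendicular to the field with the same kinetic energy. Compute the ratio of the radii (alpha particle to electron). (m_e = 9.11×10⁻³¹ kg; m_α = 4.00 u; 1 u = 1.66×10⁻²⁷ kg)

r = √(2mK)/(qB) ⇒ at equal K, r ∝ √m/q.
r_{alpha particle}/r_{electron} = 42.7.

ratio ≈ 42.7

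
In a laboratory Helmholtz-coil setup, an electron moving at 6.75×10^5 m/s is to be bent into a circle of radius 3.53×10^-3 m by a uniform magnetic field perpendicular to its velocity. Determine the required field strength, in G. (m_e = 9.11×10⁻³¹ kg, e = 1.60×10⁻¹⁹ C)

qvB = mv²/r gives B = mv/(qr).
B = (9.11×10^-31)(6.75×10^5) / [(1×1.60×10^-19)(3.53×10^-3)] = 1.09×10^-3 T.

B ≈ 10.9 G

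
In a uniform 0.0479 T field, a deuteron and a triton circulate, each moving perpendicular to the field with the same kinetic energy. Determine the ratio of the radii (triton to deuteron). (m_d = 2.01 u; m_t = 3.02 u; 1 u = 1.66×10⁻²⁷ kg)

r = √(2mK)/(qB) ⇒ at equal K, r ∝ √m/q.
r_{triton}/r_{deuteron} = 1.23.

ratio ≈ 1.23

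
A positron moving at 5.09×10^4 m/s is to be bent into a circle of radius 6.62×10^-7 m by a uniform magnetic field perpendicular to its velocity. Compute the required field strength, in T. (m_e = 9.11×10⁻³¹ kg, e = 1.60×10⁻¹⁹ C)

qvB = mv²/r gives B = mv/(qr).
B = (9.11×10^-31)(5.09×10^4) / [(1×1.60×10^-19)(6.62×10^-7)] = 0.438 T.

B ≈ 0.438 T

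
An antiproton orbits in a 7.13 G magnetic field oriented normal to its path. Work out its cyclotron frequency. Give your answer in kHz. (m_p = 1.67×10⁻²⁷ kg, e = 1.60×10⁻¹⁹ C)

f = qB/(2πm) = (1×1.60×10^-19)(7.13×10^-4) / [2π(1.67×10^-27)] = 1.09×10^4 Hz.

f ≈ 10.9 kHz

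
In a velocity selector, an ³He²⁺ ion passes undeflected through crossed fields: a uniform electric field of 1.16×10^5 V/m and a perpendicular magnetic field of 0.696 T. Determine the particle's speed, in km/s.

For zero net force, qE = qvB, so v = E/B.
v = (1.16×10^5) / (0.696) = 1.67×10^5 m/s.

v ≈ 167 km/s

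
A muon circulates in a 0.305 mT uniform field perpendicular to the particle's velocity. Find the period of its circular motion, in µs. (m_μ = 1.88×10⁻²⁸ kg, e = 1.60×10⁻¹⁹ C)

The cyclotron period is independent of speed: T = 2πm/(qB).
T = 2π(1.88×10^-28) / [(1×1.60×10^-19)(3.05×10^-4)] = 2.42×10^-5 s.

T ≈ 24.2 µs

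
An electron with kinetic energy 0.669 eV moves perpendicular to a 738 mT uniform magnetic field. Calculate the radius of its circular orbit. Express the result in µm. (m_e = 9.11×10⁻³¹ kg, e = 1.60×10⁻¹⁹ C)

r ≈ 3.74 µm

Convert the energy: K = 0.669 eV = 1.07×10^-19 J.
v = √(2K/m) = √(2·1.07×10^-19/9.11×10^-31) = 4.85×10^5 m/s.
r = mv/(qB) = (9.11×10^-31)(4.85×10^5) / [(1×1.60×10^-19)(0.738)] = 3.74×10^-6 m.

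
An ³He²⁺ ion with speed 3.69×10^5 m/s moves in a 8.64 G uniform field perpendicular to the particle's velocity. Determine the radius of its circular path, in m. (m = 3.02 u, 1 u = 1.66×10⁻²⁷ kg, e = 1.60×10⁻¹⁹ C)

The magnetic force provides the centripetal force: qvB = mv²/r, so r = mv/(qB).
r = (5.01×10^-27 kg)(3.69×10^5 m/s) / [(2×1.60×10^-19 C)(8.64×10^-4 T)] = 6.69 m.

r ≈ 6.69 m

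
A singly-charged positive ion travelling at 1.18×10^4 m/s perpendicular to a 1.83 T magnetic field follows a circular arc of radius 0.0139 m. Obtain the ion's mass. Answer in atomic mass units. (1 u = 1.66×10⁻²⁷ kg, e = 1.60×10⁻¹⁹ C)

m ≈ 208 u

qvB = mv²/r ⇒ m = qBr/v.
m = (1×1.60×10^-19)(1.83)(0.0139) / (1.18×10^4) = 3.45×10^-25 kg = 208 u.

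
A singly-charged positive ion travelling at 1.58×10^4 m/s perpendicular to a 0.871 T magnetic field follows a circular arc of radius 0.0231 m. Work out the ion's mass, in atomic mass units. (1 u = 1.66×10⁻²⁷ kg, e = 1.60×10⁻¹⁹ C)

qvB = mv²/r ⇒ m = qBr/v.
m = (1×1.60×10^-19)(0.871)(0.0231) / (1.58×10^4) = 2.04×10^-25 kg = 123 u.

m ≈ 123 u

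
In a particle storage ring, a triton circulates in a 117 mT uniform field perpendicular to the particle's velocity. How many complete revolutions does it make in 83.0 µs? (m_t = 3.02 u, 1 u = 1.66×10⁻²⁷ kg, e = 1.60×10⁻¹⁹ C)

T = 2πm/(qB) = 2π(5.0132×10^-27) / [(1×1.60×10^-19)(0.117)] = 1.6826×10^-6 s.
N = t/T = 8.30×10^-5 / 1.6826×10^-6 ≈ 49.33, so 49 complete revolutions.

N = 49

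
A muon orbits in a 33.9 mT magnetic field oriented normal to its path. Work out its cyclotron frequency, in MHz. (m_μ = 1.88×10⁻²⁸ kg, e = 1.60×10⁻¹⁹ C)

f = qB/(2πm) = (1×1.60×10^-19)(0.0339) / [2π(1.88×10^-28)] = 4.59×10^6 Hz.

f ≈ 4.59 MHz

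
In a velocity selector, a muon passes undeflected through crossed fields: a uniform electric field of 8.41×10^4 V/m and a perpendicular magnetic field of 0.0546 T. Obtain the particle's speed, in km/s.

For zero net force, qE = qvB, so v = E/B.
v = (8.41×10^4) / (0.0546) = 1.54×10^6 m/s.

v ≈ 1540 km/s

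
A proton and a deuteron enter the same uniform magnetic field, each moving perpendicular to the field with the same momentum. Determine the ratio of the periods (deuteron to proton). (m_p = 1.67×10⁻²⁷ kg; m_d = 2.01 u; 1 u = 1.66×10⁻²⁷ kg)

ratio ≈ 2.00

T = 2πm/(qB) is independent of speed, so T₂/T₁ = (m₂/q₂)/(m₁/q₁).
T_{deuteron}/T_{proton} = (3.34×10^-27/1e) / (1.67×10^-27/1e) = 2.00.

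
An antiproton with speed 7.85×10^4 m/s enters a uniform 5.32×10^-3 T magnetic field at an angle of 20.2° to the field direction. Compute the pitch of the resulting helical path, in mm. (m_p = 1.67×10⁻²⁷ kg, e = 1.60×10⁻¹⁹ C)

pitch ≈ 908 mm

The velocity component along B is v∥ = v cos20.2° = 7.37×10^4 m/s.
The cyclotron period T = 2πm/(qB) = 1.23×10^-5 s is set by m, q, B alone.
Pitch = v∥·T = (7.37×10^4)(1.23×10^-5) = 0.908 m.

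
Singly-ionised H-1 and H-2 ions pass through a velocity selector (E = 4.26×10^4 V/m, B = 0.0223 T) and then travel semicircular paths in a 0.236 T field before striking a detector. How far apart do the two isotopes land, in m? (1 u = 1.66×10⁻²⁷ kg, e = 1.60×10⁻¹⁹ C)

Both emerge at v = E/B₁ = 1.91×10^6 m/s.
r = mv/(qB₂), so r₁ = 0.08398 m and r₂ = 0.1680 m, giving Δr = 0.0840 m.
After a semicircle each ion lands a diameter 2r from the entry slit, so the separation is 2Δr = 0.168 m.

Δd ≈ 0.168 m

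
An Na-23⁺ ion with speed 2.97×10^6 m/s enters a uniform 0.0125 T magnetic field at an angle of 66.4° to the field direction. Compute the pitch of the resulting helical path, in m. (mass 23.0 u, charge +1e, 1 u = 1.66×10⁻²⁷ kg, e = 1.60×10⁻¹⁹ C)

pitch ≈ 143 m

The velocity component along B is v∥ = v cos66.4° = 1.19×10^6 m/s.
The cyclotron period T = 2πm/(qB) = 1.20×10^-4 s is set by m, q, B alone.
Pitch = v∥·T = (1.19×10^6)(1.20×10^-4) = 143 m.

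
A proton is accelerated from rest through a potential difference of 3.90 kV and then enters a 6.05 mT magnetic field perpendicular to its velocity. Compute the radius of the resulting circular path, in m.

r ≈ 1.49 m

The kinetic energy gained is K = qV = (1×1.60×10^-19)(3900) = 6.24×10^-16 J.
v = √(2K/m) = 8.64×10^5 m/s.
r = mv/(qB) = (1.67×10^-27)(8.64×10^5) / [(1×1.60×10^-19)(6.05×10^-3)] = 1.49 m.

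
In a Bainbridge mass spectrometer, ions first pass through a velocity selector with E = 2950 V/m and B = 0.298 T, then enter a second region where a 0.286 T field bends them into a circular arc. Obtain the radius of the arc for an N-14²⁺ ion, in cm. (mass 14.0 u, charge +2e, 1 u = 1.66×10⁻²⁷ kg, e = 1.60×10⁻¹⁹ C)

The selector passes v = E/B = 2950/0.298 = 9900 m/s.
In the deflection region, r = mv/(qB₂) = (2.32×10^-26)(9900) / [(2×1.60×10^-19)(0.286)] = 2.51×10^-3 m.

r ≈ 0.251 cm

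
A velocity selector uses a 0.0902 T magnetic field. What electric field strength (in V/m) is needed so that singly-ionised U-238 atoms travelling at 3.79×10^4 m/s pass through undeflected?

E ≈ 3420 V/m

qE = qvB ⇒ E = vB = (3.79×10^4)(0.0902) = 3420 V/m.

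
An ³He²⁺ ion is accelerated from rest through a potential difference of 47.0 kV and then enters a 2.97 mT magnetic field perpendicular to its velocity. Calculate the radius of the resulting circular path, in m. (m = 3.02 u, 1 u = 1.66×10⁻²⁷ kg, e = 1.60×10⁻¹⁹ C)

r ≈ 12.9 m

The kinetic energy gained is K = qV = (2×1.60×10^-19)(4.70×10^4) = 1.50×10^-14 J.
v = √(2K/m) = 2.45×10^6 m/s.
r = mv/(qB) = (5.01×10^-27)(2.45×10^6) / [(2×1.60×10^-19)(2.97×10^-3)] = 12.9 m.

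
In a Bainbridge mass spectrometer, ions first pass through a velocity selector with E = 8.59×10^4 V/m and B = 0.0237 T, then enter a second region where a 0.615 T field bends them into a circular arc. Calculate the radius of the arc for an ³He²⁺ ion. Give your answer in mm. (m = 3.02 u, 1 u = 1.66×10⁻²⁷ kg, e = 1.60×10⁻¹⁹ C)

The selector passes v = E/B = 8.59×10^4/0.0237 = 3.62×10^6 m/s.
In the deflection region, r = mv/(qB₂) = (5.01×10^-27)(3.62×10^6) / [(2×1.60×10^-19)(0.615)] = 0.0923 m.

r ≈ 92.3 mm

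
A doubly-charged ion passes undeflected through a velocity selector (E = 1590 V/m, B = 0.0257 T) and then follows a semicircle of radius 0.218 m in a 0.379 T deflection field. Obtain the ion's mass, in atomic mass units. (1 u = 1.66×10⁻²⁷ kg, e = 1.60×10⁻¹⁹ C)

m ≈ 257 u

v = E/B₁ = 6.19×10^4 m/s.
From r = mv/(qB₂), m = qB₂r/v = (2×1.60×10^-19)(0.379)(0.218) / (6.19×10^4) = 4.27×10^-25 kg.
In atomic mass units: m = 4.27×10^-25 / 1.66×10^-27 = 257 u.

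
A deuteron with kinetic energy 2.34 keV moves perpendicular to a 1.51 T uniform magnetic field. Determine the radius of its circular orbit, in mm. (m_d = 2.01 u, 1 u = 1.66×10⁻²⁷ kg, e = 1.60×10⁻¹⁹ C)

Convert the energy: K = 2.34 keV = 3.74×10^-16 J.
v = √(2K/m) = √(2·3.74×10^-16/3.34×10^-27) = 4.74×10^5 m/s.
r = mv/(qB) = (3.34×10^-27)(4.74×10^5) / [(1×1.60×10^-19)(1.51)] = 6.54×10^-3 m.

r ≈ 6.54 mm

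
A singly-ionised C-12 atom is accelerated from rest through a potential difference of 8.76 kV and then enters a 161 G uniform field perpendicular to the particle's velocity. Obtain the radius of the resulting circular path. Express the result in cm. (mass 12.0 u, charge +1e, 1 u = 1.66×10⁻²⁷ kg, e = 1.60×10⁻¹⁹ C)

r ≈ 290 cm

The kinetic energy gained is K = qV = (1×1.60×10^-19)(8760) = 1.40×10^-15 J.
v = √(2K/m) = 3.75×10^5 m/s.
r = mv/(qB) = (1.99×10^-26)(3.75×10^5) / [(1×1.60×10^-19)(0.0161)] = 2.90 m.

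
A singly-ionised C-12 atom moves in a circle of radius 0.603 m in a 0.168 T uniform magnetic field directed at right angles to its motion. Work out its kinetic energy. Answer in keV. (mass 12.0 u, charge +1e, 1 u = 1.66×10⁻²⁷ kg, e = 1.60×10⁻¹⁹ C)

K ≈ 41.2 keV

v = qBr/m = (1×1.60×10^-19)(0.168)(0.603) / (1.99×10^-26) = 8.14×10^5 m/s.
K = ½mv² = 0.5·(1.99×10^-26)·(8.14×10^5)² = 6.59×10^-15 J = 41.2 keV.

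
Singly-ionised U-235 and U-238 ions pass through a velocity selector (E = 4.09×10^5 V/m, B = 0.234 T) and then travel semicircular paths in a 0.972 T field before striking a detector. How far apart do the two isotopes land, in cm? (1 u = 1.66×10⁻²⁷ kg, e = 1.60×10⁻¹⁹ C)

Both emerge at v = E/B₁ = 1.75×10^6 m/s.
r = mv/(qB₂), so r₁ = 4.3843 m and r₂ = 4.4402 m, giving Δr = 0.0560 m.
After a semicircle each ion lands a diameter 2r from the entry slit, so the separation is 2Δr = 0.112 m.

Δd ≈ 11.2 cm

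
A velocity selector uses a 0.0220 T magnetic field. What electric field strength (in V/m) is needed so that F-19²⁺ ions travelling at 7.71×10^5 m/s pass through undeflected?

qE = qvB ⇒ E = vB = (7.71×10^5)(0.0220) = 1.70×10^4 V/m.

E ≈ 1.70×10^4 V/m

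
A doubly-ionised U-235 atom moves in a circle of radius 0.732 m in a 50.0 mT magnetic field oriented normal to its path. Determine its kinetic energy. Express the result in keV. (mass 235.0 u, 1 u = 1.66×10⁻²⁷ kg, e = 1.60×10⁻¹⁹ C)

K ≈ 1.10 keV

v = qBr/m = (2×1.60×10^-19)(0.0500)(0.732) / (3.90×10^-25) = 3.00×10^4 m/s.
K = ½mv² = 0.5·(3.90×10^-25)·(3.00×10^4)² = 1.76×10^-16 J = 1.10 keV.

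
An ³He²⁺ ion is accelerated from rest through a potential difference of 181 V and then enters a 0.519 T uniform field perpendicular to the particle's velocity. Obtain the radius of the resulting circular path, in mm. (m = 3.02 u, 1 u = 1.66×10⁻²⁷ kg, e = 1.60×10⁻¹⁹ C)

The kinetic energy gained is K = qV = (2×1.60×10^-19)(181) = 5.79×10^-17 J.
v = √(2K/m) = 1.52×10^5 m/s.
r = mv/(qB) = (5.01×10^-27)(1.52×10^5) / [(2×1.60×10^-19)(0.519)] = 4.59×10^-3 m.

r ≈ 4.59 mm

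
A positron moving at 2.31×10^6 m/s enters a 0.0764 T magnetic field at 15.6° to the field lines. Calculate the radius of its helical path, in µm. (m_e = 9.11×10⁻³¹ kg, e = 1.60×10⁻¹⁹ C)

Only the perpendicular component v⊥ = v sin15.6° = 6.21×10^5 m/s is bent by the field.
r = m v⊥ /(qB) = (9.11×10^-31)(6.21×10^5) / [(1×1.60×10^-19)(0.0764)] = 4.63×10^-5 m.

r ≈ 46.3 µm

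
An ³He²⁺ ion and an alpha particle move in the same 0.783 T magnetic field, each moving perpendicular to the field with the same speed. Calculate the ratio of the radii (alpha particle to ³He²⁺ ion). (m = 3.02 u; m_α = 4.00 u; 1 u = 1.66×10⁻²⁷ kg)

ratio ≈ 1.32

r = mv/(qB) ⇒ at equal v, r ∝ m/q.
r_{alpha particle}/r_{³He²⁺ ion} = 1.32.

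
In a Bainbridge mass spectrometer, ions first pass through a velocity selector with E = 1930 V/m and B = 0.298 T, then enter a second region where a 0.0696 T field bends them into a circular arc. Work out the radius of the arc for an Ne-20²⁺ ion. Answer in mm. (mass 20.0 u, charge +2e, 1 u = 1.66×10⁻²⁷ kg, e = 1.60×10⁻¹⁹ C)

r ≈ 9.65 mm

The selector passes v = E/B = 1930/0.298 = 6480 m/s.
In the deflection region, r = mv/(qB₂) = (3.32×10^-26)(6480) / [(2×1.60×10^-19)(0.0696)] = 9.65×10^-3 m.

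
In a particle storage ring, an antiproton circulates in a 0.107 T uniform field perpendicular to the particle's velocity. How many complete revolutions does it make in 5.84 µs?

T = 2πm/(qB) = 2π(1.67×10^-27) / [(1×1.60×10^-19)(0.107)] = 6.1290×10^-7 s.
N = t/T = 5.84×10^-6 / 6.1290×10^-7 ≈ 9.53, so 9 complete revolutions.

N = 9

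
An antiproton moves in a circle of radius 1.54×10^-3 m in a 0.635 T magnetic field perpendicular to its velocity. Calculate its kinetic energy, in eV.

v = qBr/m = (1×1.60×10^-19)(0.635)(1.54×10^-3) / (1.67×10^-27) = 9.37×10^4 m/s.
K = ½mv² = 0.5·(1.67×10^-27)·(9.37×10^4)² = 7.33×10^-18 J = 45.8 eV.

K ≈ 45.8 eV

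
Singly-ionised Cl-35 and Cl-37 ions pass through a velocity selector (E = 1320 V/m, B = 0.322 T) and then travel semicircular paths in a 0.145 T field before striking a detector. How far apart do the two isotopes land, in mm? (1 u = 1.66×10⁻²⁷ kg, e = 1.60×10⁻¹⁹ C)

Δd ≈ 1.17 mm

Both emerge at v = E/B₁ = 4100 m/s.
r = mv/(qB₂), so r₁ = 0.010266 m and r₂ = 0.010853 m, giving Δr = 5.87×10^-4 m.
After a semicircle each ion lands a diameter 2r from the entry slit, so the separation is 2Δr = 1.17×10^-3 m.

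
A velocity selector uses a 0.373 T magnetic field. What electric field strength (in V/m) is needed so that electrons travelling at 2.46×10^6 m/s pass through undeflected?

qE = qvB ⇒ E = vB = (2.46×10^6)(0.373) = 9.18×10^5 V/m.

E ≈ 9.18×10^5 V/m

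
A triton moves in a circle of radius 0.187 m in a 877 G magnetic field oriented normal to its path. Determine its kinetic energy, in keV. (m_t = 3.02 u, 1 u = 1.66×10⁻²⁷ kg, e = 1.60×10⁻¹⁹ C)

v = qBr/m = (1×1.60×10^-19)(0.0877)(0.187) / (5.01×10^-27) = 5.23×10^5 m/s.
K = ½mv² = 0.5·(5.01×10^-27)·(5.23×10^5)² = 6.87×10^-16 J = 4.29 keV.

K ≈ 4.29 keV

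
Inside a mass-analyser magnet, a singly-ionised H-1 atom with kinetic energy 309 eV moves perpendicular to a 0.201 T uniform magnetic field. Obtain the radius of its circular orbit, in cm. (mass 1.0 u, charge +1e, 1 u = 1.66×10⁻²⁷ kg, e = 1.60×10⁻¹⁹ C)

Convert the energy: K = 309 eV = 4.94×10^-17 J.
v = √(2K/m) = √(2·4.94×10^-17/1.66×10^-27) = 2.44×10^5 m/s.
r = mv/(qB) = (1.66×10^-27)(2.44×10^5) / [(1×1.60×10^-19)(0.201)] = 0.0126 m.

r ≈ 1.26 cm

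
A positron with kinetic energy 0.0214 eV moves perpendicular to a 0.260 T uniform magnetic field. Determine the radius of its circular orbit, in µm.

r ≈ 1.90 µm

Convert the energy: K = 0.0214 eV = 3.42×10^-21 J.
v = √(2K/m) = √(2·3.42×10^-21/9.11×10^-31) = 8.67×10^4 m/s.
r = mv/(qB) = (9.11×10^-31)(8.67×10^4) / [(1×1.60×10^-19)(0.260)] = 1.90×10^-6 m.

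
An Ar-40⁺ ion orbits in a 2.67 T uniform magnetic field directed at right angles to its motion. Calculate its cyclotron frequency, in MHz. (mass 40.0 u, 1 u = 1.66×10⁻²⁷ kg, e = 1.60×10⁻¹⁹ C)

f = qB/(2πm) = (1×1.60×10^-19)(2.67) / [2π(6.64×10^-26)] = 1.02×10^6 Hz.

f ≈ 1.02 MHz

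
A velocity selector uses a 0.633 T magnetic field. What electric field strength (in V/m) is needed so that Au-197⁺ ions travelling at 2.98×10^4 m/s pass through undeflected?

E ≈ 1.89×10^4 V/m

qE = qvB ⇒ E = vB = (2.98×10^4)(0.633) = 1.89×10^4 V/m.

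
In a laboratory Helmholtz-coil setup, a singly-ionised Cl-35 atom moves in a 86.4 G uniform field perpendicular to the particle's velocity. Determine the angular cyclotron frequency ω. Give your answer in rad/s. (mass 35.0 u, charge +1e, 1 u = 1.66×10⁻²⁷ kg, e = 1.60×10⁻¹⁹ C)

ω = qB/m = (1×1.60×10^-19)(8.64×10^-3) / (5.81×10^-26) = 2.38×10^4 rad/s.

ω ≈ 2.38×10^4 rad/s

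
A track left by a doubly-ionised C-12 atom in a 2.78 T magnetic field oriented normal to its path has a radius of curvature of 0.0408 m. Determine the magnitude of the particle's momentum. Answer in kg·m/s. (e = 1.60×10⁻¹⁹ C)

p ≈ 3.63×10^-20 kg·m/s

Since qvB = mv²/r, the momentum p = mv = qBr.
p = (2×1.60×10^-19)(2.78)(0.0408) = 3.63×10^-20 kg·m/s.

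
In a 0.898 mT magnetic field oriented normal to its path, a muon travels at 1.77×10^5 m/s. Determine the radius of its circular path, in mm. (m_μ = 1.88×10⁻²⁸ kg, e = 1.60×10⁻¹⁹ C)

The magnetic force provides the centripetal force: qvB = mv²/r, so r = mv/(qB).
r = (1.88×10^-28 kg)(1.77×10^5 m/s) / [(1×1.60×10^-19 C)(8.98×10^-4 T)] = 0.232 m.

r ≈ 232 mm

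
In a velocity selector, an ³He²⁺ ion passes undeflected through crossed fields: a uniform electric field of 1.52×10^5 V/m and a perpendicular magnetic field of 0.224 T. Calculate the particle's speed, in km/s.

v ≈ 679 km/s

For zero net force, qE = qvB, so v = E/B.
v = (1.52×10^5) / (0.224) = 6.79×10^5 m/s.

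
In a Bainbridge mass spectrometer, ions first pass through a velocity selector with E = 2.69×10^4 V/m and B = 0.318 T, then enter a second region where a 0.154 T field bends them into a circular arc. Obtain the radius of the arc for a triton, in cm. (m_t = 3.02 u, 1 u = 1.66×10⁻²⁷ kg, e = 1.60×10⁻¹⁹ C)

r ≈ 1.72 cm

The selector passes v = E/B = 2.69×10^4/0.318 = 8.46×10^4 m/s.
In the deflection region, r = mv/(qB₂) = (5.01×10^-27)(8.46×10^4) / [(1×1.60×10^-19)(0.154)] = 0.0172 m.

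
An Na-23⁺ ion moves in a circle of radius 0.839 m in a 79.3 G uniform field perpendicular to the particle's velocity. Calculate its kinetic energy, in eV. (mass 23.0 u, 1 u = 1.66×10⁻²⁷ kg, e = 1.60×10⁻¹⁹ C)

v = qBr/m = (1×1.60×10^-19)(7.93×10^-3)(0.839) / (3.82×10^-26) = 2.79×10^4 m/s.
K = ½mv² = 0.5·(3.82×10^-26)·(2.79×10^4)² = 1.48×10^-17 J = 92.8 eV.

K ≈ 92.8 eV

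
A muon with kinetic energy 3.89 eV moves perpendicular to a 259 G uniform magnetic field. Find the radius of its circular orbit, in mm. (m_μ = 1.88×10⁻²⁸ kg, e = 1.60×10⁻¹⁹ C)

Convert the energy: K = 3.89 eV = 6.22×10^-19 J.
v = √(2K/m) = √(2·6.22×10^-19/1.88×10^-28) = 8.14×10^4 m/s.
r = mv/(qB) = (1.88×10^-28)(8.14×10^4) / [(1×1.60×10^-19)(0.0259)] = 3.69×10^-3 m.

r ≈ 3.69 mm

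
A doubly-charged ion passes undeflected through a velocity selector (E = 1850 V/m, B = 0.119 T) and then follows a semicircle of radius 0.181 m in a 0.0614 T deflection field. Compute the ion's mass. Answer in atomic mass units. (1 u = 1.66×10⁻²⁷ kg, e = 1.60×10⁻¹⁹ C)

m ≈ 138 u

v = E/B₁ = 1.55×10^4 m/s.
From r = mv/(qB₂), m = qB₂r/v = (2×1.60×10^-19)(0.0614)(0.181) / (1.55×10^4) = 2.29×10^-25 kg.
In atomic mass units: m = 2.29×10^-25 / 1.66×10^-27 = 138 u.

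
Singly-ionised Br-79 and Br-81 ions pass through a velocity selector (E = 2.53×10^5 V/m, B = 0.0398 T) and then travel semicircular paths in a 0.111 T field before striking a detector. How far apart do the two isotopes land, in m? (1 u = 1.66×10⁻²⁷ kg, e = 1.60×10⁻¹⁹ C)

Both emerge at v = E/B₁ = 6.36×10^6 m/s.
r = mv/(qB₂), so r₁ = 46.94 m and r₂ = 48.13 m, giving Δr = 1.19 m.
After a semicircle each ion lands a diameter 2r from the entry slit, so the separation is 2Δr = 2.38 m.

Δd ≈ 2.38 m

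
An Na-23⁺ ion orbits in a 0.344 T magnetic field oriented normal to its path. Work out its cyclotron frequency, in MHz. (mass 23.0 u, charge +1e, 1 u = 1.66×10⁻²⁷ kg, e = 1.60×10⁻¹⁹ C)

f ≈ 0.229 MHz

f = qB/(2πm) = (1×1.60×10^-19)(0.344) / [2π(3.82×10^-26)] = 2.29×10^5 Hz.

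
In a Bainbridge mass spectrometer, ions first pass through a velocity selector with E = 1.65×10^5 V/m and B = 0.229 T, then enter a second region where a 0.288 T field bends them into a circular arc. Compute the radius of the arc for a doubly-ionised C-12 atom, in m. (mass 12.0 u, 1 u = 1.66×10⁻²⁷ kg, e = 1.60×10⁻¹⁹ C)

r ≈ 0.156 m

The selector passes v = E/B = 1.65×10^5/0.229 = 7.21×10^5 m/s.
In the deflection region, r = mv/(qB₂) = (1.99×10^-26)(7.21×10^5) / [(2×1.60×10^-19)(0.288)] = 0.156 m.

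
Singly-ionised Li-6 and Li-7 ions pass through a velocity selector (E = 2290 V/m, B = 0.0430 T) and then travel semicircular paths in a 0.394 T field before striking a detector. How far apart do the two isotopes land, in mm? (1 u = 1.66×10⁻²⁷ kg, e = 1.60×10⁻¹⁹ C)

Δd ≈ 2.80 mm

Both emerge at v = E/B₁ = 5.33×10^4 m/s.
r = mv/(qB₂), so r₁ = 8.41×10^-3 m and r₂ = 9.82×10^-3 m, giving Δr = 1.40×10^-3 m.
After a semicircle each ion lands a diameter 2r from the entry slit, so the separation is 2Δr = 2.80×10^-3 m.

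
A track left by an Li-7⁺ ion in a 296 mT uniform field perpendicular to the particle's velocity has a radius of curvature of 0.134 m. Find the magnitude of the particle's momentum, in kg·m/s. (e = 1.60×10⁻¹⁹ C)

p ≈ 6.35×10^-21 kg·m/s

Since qvB = mv²/r, the momentum p = mv = qBr.
p = (1×1.60×10^-19)(0.296)(0.134) = 6.35×10^-21 kg·m/s.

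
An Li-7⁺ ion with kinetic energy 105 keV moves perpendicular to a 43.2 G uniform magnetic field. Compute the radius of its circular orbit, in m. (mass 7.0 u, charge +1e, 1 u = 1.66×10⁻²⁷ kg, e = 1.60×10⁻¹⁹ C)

Convert the energy: K = 105 keV = 1.68×10^-14 J.
v = √(2K/m) = √(2·1.68×10^-14/1.16×10^-26) = 1.70×10^6 m/s.
r = mv/(qB) = (1.16×10^-26)(1.70×10^6) / [(1×1.60×10^-19)(4.32×10^-3)] = 28.6 m.

r ≈ 28.6 m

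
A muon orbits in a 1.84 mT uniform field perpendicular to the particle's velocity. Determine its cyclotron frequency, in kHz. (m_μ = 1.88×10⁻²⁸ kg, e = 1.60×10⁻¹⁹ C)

f ≈ 249 kHz

f = qB/(2πm) = (1×1.60×10^-19)(1.84×10^-3) / [2π(1.88×10^-28)] = 2.49×10^5 Hz.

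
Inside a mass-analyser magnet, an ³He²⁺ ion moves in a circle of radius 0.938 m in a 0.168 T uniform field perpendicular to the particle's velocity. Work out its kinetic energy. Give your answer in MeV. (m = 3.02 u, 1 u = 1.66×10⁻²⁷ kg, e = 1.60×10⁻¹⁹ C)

K ≈ 1.59 MeV

v = qBr/m = (2×1.60×10^-19)(0.168)(0.938) / (5.01×10^-27) = 1.01×10^7 m/s.
K = ½mv² = 0.5·(5.01×10^-27)·(1.01×10^7)² = 2.54×10^-13 J = 1.59 MeV.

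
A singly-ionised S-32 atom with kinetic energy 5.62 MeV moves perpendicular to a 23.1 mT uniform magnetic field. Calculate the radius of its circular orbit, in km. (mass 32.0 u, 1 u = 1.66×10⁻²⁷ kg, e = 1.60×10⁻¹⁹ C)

Convert the energy: K = 5.62 MeV = 8.99×10^-13 J.
v = √(2K/m) = √(2·8.99×10^-13/5.31×10^-26) = 5.82×10^6 m/s.
r = mv/(qB) = (5.31×10^-26)(5.82×10^6) / [(1×1.60×10^-19)(0.0231)] = 83.6 m.

r ≈ 0.0836 km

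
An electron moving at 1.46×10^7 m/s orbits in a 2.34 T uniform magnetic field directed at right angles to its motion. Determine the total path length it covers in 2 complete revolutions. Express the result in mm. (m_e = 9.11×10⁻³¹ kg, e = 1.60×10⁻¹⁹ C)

r = mv/(qB) = 3.55×10^-5 m, so one revolution covers 2πr = 2.23×10^-4 m.
In 2 revolutions: L = 2·2πr = 4.46×10^-4 m.

L ≈ 0.446 mm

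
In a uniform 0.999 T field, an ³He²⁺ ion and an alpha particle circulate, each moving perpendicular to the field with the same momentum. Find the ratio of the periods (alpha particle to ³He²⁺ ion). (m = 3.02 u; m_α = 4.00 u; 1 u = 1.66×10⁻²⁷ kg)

T = 2πm/(qB) is independent of speed, so T₂/T₁ = (m₂/q₂)/(m₁/q₁).
T_{alpha particle}/T_{³He²⁺ ion} = (6.64×10^-27/2e) / (5.01×10^-27/2e) = 1.32.

ratio ≈ 1.32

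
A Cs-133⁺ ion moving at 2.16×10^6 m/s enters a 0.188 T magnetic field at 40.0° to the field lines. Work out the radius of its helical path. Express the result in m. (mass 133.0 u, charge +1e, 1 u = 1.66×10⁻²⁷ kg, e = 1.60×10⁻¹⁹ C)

r ≈ 10.2 m

Only the perpendicular component v⊥ = v sin40.0° = 1.39×10^6 m/s is bent by the field.
r = m v⊥ /(qB) = (2.21×10^-25)(1.39×10^6) / [(1×1.60×10^-19)(0.188)] = 10.2 m.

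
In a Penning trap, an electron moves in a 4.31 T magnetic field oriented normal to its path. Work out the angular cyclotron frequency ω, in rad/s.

ω ≈ 7.57×10^11 rad/s

ω = qB/m = (1×1.60×10^-19)(4.31) / (9.11×10^-31) = 7.57×10^11 rad/s.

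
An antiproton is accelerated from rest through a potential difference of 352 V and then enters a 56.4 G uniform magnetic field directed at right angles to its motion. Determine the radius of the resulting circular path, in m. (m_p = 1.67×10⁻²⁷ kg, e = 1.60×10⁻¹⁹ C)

The kinetic energy gained is K = qV = (1×1.60×10^-19)(352) = 5.63×10^-17 J.
v = √(2K/m) = 2.60×10^5 m/s.
r = mv/(qB) = (1.67×10^-27)(2.60×10^5) / [(1×1.60×10^-19)(5.64×10^-3)] = 0.481 m.

r ≈ 0.481 m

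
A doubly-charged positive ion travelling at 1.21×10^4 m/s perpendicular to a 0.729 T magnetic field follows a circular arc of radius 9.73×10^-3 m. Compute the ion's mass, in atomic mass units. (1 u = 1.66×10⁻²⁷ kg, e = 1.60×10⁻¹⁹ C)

m ≈ 113 u

qvB = mv²/r ⇒ m = qBr/v.
m = (2×1.60×10^-19)(0.729)(9.73×10^-3) / (1.21×10^4) = 1.88×10^-25 kg = 113 u.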